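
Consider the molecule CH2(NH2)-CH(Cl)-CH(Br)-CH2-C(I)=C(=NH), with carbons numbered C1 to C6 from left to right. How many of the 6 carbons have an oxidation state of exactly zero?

2

Each bond to a more electronegative atom (O, N, halogen) counts +1, each bond to a less electronegative atom (H, metal, B, Si) counts −1, and each C–C bond counts 0. Tallying each carbon:
C1: 1C, 2H, 1N → 0 − 2 + 1 = -1
C2: 2C, 1H, 1Cl → 0 − 1 + 1 = 0
C3: 2C, 1H, 1Br → 0 − 1 + 1 = 0
C4: 2C, 2H → 0 − 2 = -2
C5: 3C, 1I → 0 + 1 = +1
C6: 2C, 2N → 0 + 2 = +2
2 carbons (C2, C3) meet the condition.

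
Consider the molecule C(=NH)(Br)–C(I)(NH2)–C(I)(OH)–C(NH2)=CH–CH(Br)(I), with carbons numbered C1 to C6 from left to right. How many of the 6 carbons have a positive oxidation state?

Bonds to more-electronegative neighbours contribute +1 each, bonds to H or metals contribute −1 each, and C–C bonds contribute 0. Tallying each carbon:
C1: 1C, 2N, 1Br → 0 + 2 + 1 = +3
C2: 2C, 1N, 1I → 0 + 1 + 1 = +2
C3: 2C, 1O, 1I → 0 + 1 + 1 = +2
C4: 3C, 1N → 0 + 1 = +1
C5: 3C, 1H → 0 − 1 = -1
C6: 1C, 1H, 1Br, 1I → 0 − 1 + 1 + 1 = +1
5 carbons (C1, C2, C3, C4, C6) meet the condition.

5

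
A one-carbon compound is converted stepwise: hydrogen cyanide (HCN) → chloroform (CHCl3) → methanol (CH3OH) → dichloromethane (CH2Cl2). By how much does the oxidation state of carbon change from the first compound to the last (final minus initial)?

Carbon oxidation states along the series — hydrogen cyanide: +2, chloroform: +2, methanol: -2, dichloromethane: 0.
Net change = 0 − (+2) = -2.

-2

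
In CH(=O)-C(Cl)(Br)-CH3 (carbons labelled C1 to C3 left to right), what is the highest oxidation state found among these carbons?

Count +1 for every bond to an atom more electronegative than carbon and −1 for every bond to one less electronegative; C–C bonds are 0. Tallying each carbon:
C1: 1C, 1H, 2O → 0 − 1 + 2 = +1
C2: 2C, 1Cl, 1Br → 0 + 1 + 1 = +2
C3: 1C, 3H → 0 − 3 = -3
The highest value is +2.

+2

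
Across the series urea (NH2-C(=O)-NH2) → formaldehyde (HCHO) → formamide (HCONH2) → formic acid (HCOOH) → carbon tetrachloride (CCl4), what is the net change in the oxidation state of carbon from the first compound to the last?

0

Carbon oxidation states along the series — urea: +4, formaldehyde: 0, formamide: +2, formic acid: +2, carbon tetrachloride: +4.
Net change = +4 − (+4) = 0.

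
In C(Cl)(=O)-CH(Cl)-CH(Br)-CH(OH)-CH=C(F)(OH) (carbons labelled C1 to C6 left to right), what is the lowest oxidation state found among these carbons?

Tallying each carbon's bonds:
C1: 1C, 2O, 1Cl → 0 + 2 + 1 = +3
C2: 2C, 1H, 1Cl → 0 − 1 + 1 = 0
C3: 2C, 1H, 1Br → 0 − 1 + 1 = 0
C4: 2C, 1H, 1O → 0 − 1 + 1 = 0
C5: 3C, 1H → 0 − 1 = -1
C6: 2C, 1O, 1F → 0 + 1 + 1 = +2
The lowest value is -1.

-1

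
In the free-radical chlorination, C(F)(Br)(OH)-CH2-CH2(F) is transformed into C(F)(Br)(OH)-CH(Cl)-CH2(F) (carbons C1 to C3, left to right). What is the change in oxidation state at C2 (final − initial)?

+2

Before: C2 has 2 bonds to C, 2 bonds to H → oxidation state -2.
After: C2 has 2 bonds to C, 1 bond to H, 1 bond to Cl → oxidation state 0.
Δ = 0 − (-2) = +2, so this is an oxidation at C2.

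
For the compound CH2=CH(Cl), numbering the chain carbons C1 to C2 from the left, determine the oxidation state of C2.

Assign +1 per bond to O/N/halogen, −1 per bond to H or an electropositive element, and 0 per bond to carbon.
C2 has a double bond to C (2×0 = 0), one bond to H (-1), one bond to Cl (+1).
Oxidation state = 0 − 1 + 1 = 0.

0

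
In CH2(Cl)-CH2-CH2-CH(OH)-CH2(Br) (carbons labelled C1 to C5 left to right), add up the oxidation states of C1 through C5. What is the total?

-6

Tallying each carbon's bonds:
C1: 1C, 2H, 1Cl → 0 − 2 + 1 = -1
C2: 2C, 2H → 0 − 2 = -2
C3: 2C, 2H → 0 − 2 = -2
C4: 2C, 1H, 1O → 0 − 1 + 1 = 0
C5: 1C, 2H, 1Br → 0 − 2 + 1 = -1
Sum = -1 − 2 − 2 + 0 − 1 = -6.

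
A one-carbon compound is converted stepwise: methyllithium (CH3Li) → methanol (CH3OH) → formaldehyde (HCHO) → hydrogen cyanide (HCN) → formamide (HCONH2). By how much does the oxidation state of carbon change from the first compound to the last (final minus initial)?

+6

Carbon oxidation states along the series — methyllithium: -4, methanol: -2, formaldehyde: 0, hydrogen cyanide: +2, formamide: +2.
Net change = +2 − (-4) = +6.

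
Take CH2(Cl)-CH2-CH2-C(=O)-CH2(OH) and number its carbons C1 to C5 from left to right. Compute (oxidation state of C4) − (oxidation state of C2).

+4

C4: 2C, 2O → 0 + 2 = +2
C2: 2C, 2H → 0 − 2 = -2
Difference: +2 − (-2) = +4.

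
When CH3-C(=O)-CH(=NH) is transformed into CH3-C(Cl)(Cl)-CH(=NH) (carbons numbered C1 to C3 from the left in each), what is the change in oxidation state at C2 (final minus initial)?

0

Before: C2 has 2 bonds to C, 2 bonds to O → oxidation state +2.
After: C2 has 2 bonds to C, 2 bonds to Cl → oxidation state +2.
Δ = +2 − (+2) = 0, so no net redox change at C2.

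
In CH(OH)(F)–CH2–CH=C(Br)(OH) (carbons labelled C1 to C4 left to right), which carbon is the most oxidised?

C4

Tallying each carbon's bonds:
C1: 1C, 1H, 1O, 1F → 0 − 1 + 1 + 1 = +1
C2: 2C, 2H → 0 − 2 = -2
C3: 3C, 1H → 0 − 1 = -1
C4: 2C, 1O, 1Br → 0 + 1 + 1 = +2
The most oxidised carbon is C4 at +2.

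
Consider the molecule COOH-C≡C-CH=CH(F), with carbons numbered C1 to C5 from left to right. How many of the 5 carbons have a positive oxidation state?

1

Tallying each carbon's bonds:
C1: 1C, 3O → 0 + 3 = +3
C2: 4C → 0 = 0
C3: 4C → 0 = 0
C4: 3C, 1H → 0 − 1 = -1
C5: 2C, 1H, 1F → 0 − 1 + 1 = 0
1 carbon (C1) meets the condition.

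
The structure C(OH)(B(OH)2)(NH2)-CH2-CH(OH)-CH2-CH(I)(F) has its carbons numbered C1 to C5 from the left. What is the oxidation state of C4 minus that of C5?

-3

C4: 2C, 2H → 0 − 2 = -2
C5: 1C, 1H, 1F, 1I → 0 − 1 + 1 + 1 = +1
Difference: -2 − (+1) = -3.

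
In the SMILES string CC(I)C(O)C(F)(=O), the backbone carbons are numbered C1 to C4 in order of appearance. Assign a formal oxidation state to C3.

0

Bonds to more-electronegative neighbours contribute +1 each, bonds to H or metals contribute −1 each, and C–C bonds contribute 0.
C3 has one bond to C (0), one bond to C (0), one bond to O (+1), one bond to H (-1).
Oxidation state = 0 + 0 + 1 − 1 = 0.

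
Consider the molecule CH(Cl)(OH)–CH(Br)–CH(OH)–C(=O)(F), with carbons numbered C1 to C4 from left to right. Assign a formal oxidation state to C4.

Bonds to more-electronegative neighbours contribute +1 each, bonds to H or metals contribute −1 each, and C–C bonds contribute 0.
C4 has one bond to C (0), a double bond to O (2×+1 = +2), one bond to F (+1).
Oxidation state = 0 + 2 + 1 = +3.

+3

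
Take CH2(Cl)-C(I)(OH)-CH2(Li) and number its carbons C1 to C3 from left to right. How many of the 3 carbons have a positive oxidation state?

1

Assign +1 per bond to O/N/halogen, −1 per bond to H or an electropositive element, and 0 per bond to carbon. Tallying each carbon:
C1: 1C, 2H, 1Cl → 0 − 2 + 1 = -1
C2: 2C, 1O, 1I → 0 + 1 + 1 = +2
C3: 1C, 2H, 1Li → 0 − 2 − 1 = -3
1 carbon (C2) meets the condition.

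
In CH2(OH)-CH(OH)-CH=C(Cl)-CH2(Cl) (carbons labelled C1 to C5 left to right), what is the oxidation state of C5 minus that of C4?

C5: 1C, 2H, 1Cl → 0 − 2 + 1 = -1
C4: 3C, 1Cl → 0 + 1 = +1
Difference: -1 − (+1) = -2.

-2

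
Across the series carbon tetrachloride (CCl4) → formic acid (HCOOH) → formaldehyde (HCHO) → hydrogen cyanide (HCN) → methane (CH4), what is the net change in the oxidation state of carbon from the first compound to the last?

Carbon oxidation states along the series — carbon tetrachloride: +4, formic acid: +2, formaldehyde: 0, hydrogen cyanide: +2, methane: -4.
Net change = -4 − (+4) = -8.

-8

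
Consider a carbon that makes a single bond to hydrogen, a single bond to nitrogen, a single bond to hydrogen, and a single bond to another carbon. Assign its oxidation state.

Bonds to more-electronegative neighbours contribute +1 each, bonds to H or metals contribute −1 each, and C–C bonds contribute 0.
The carbon has one bond to C (0), one bond to H (-1), one bond to N (+1), one bond to H (-1).
Oxidation state = 0 − 1 + 1 − 1 = -1.

-1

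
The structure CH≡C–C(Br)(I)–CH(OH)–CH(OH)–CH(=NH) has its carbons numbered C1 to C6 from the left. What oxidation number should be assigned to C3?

C3 has one bond to C (0), one bond to C (0), one bond to Br (+1), one bond to I (+1).
Oxidation state = 0 + 0 + 1 + 1 = +2.

+2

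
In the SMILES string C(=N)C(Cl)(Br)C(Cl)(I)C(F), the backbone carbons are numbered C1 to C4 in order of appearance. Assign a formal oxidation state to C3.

C3 has one bond to C (0), one bond to C (0), one bond to Cl (+1), one bond to I (+1).
Oxidation state = 0 + 0 + 1 + 1 = +2.

+2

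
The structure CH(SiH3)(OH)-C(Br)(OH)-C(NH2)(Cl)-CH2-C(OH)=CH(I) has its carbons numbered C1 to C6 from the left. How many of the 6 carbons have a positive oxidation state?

3

Count +1 for every bond to an atom more electronegative than carbon and −1 for every bond to one less electronegative; C–C bonds are 0. Tallying each carbon:
C1: 1C, 1H, 1O, 1Si → 0 − 1 + 1 − 1 = -1
C2: 2C, 1O, 1Br → 0 + 1 + 1 = +2
C3: 2C, 1N, 1Cl → 0 + 1 + 1 = +2
C4: 2C, 2H → 0 − 2 = -2
C5: 3C, 1O → 0 + 1 = +1
C6: 2C, 1H, 1I → 0 − 1 + 1 = 0
3 carbons (C2, C3, C5) meet the condition.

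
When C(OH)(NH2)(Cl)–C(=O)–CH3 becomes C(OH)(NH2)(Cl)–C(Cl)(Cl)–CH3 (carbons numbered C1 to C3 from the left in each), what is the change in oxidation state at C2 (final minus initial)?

Before: C2 has 2 bonds to C, 2 bonds to O → oxidation state +2.
After: C2 has 2 bonds to C, 2 bonds to Cl → oxidation state +2.
Δ = +2 − (+2) = 0, so no net redox change at C2.

0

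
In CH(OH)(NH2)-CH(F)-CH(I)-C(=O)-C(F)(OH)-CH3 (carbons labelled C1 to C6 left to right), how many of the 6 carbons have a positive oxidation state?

3

Count +1 for every bond to an atom more electronegative than carbon and −1 for every bond to one less electronegative; C–C bonds are 0. Tallying each carbon:
C1: 1C, 1H, 1O, 1N → 0 − 1 + 1 + 1 = +1
C2: 2C, 1H, 1F → 0 − 1 + 1 = 0
C3: 2C, 1H, 1I → 0 − 1 + 1 = 0
C4: 2C, 2O → 0 + 2 = +2
C5: 2C, 1O, 1F → 0 + 1 + 1 = +2
C6: 1C, 3H → 0 − 3 = -3
3 carbons (C1, C4, C5) meet the condition.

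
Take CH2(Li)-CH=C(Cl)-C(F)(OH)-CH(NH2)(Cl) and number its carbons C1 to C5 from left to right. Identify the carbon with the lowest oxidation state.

C1

Count +1 for every bond to an atom more electronegative than carbon and −1 for every bond to one less electronegative; C–C bonds are 0. Tallying each carbon:
C1: 1C, 2H, 1Li → 0 − 2 − 1 = -3
C2: 3C, 1H → 0 − 1 = -1
C3: 3C, 1Cl → 0 + 1 = +1
C4: 2C, 1O, 1F → 0 + 1 + 1 = +2
C5: 1C, 1H, 1N, 1Cl → 0 − 1 + 1 + 1 = +1
The most reduced carbon is C1 at -3.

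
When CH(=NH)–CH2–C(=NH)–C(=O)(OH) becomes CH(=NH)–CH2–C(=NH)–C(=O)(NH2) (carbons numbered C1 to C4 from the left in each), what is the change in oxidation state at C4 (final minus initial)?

Before: C4 has 1 bond to C, 3 bonds to O → oxidation state +3.
After: C4 has 1 bond to C, 2 bonds to O, 1 bond to N → oxidation state +3.
Δ = +3 − (+3) = 0, so no net redox change at C4.

0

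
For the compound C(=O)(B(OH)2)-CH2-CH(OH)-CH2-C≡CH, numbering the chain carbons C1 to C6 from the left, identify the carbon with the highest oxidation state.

Each bond to a more electronegative atom (O, N, halogen) counts +1, each bond to a less electronegative atom (H, metal, B, Si) counts −1, and each C–C bond counts 0. Tallying each carbon:
C1: 1C, 2O, 1B → 0 + 2 − 1 = +1
C2: 2C, 2H → 0 − 2 = -2
C3: 2C, 1H, 1O → 0 − 1 + 1 = 0
C4: 2C, 2H → 0 − 2 = -2
C5: 4C → 0 = 0
C6: 3C, 1H → 0 − 1 = -1
The most oxidised carbon is C1 at +1.

C1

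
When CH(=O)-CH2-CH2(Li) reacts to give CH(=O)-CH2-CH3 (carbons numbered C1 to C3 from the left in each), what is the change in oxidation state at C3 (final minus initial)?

0

Before: C3 has 1 bond to C, 2 bonds to H, 1 bond to Li → oxidation state -3.
After: C3 has 1 bond to C, 3 bonds to H → oxidation state -3.
Δ = -3 − (-3) = 0, so no net redox change at C3.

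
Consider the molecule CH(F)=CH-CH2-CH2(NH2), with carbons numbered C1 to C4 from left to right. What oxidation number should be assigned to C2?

-1

Assign +1 per bond to O/N/halogen, −1 per bond to H or an electropositive element, and 0 per bond to carbon.
C2 has a double bond to C (2×0 = 0), one bond to C (0), one bond to H (-1).
Oxidation state = 0 + 0 − 1 = -1.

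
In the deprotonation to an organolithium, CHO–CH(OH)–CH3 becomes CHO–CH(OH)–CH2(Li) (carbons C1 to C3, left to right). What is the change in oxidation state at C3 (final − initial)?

Before: C3 has 1 bond to C, 3 bonds to H → oxidation state -3.
After: C3 has 1 bond to C, 2 bonds to H, 1 bond to Li → oxidation state -3.
Δ = -3 − (-3) = 0, so no net redox change at C3.

0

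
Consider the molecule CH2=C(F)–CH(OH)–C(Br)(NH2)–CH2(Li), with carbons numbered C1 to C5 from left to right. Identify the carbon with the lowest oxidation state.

C5

Tallying each carbon's bonds:
C1: 2C, 2H → 0 − 2 = -2
C2: 3C, 1F → 0 + 1 = +1
C3: 2C, 1H, 1O → 0 − 1 + 1 = 0
C4: 2C, 1N, 1Br → 0 + 1 + 1 = +2
C5: 1C, 2H, 1Li → 0 − 2 − 1 = -3
The most reduced carbon is C5 at -3.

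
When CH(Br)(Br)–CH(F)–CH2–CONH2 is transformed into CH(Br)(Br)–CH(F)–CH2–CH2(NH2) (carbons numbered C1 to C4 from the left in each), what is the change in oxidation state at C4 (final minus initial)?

-4

Before: C4 has 1 bond to C, 2 bonds to O, 1 bond to N → oxidation state +3.
After: C4 has 1 bond to C, 2 bonds to H, 1 bond to N → oxidation state -1.
Δ = -1 − (+3) = -4, so this is a reduction at C4.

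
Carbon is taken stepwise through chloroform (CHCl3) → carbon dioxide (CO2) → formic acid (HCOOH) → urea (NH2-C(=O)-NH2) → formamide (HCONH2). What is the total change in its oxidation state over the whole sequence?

Carbon oxidation states along the series — chloroform: +2, carbon dioxide: +4, formic acid: +2, urea: +4, formamide: +2.
Net change = +2 − (+2) = 0.

0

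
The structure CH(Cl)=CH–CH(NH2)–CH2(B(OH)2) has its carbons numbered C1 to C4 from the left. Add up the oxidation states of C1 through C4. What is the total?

-4

Tallying each carbon's bonds:
C1: 2C, 1H, 1Cl → 0 − 1 + 1 = 0
C2: 3C, 1H → 0 − 1 = -1
C3: 2C, 1H, 1N → 0 − 1 + 1 = 0
C4: 1C, 2H, 1B → 0 − 2 − 1 = -3
Sum = 0 − 1 + 0 − 3 = -4.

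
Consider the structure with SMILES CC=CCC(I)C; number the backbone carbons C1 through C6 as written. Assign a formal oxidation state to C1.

Assign +1 per bond to O/N/halogen, −1 per bond to H or an electropositive element, and 0 per bond to carbon.
C1 has one bond to C (0), one bond to H (-1), one bond to H (-1), one bond to H (-1).
Oxidation state = 0 − 1 − 1 − 1 = -3.

-3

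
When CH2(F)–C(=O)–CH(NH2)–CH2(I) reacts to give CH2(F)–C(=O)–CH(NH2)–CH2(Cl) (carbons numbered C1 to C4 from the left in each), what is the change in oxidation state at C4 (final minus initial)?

Before: C4 has 1 bond to C, 2 bonds to H, 1 bond to I → oxidation state -1.
After: C4 has 1 bond to C, 2 bonds to H, 1 bond to Cl → oxidation state -1.
Δ = -1 − (-1) = 0, so no net redox change at C4.

0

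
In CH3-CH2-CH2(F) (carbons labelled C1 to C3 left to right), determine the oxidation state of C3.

Each bond to a more electronegative atom (O, N, halogen) counts +1, each bond to a less electronegative atom (H, metal, B, Si) counts −1, and each C–C bond counts 0.
C3 has one bond to C (0), one bond to F (+1), one bond to H (-1), one bond to H (-1).
Oxidation state = 0 + 1 − 1 − 1 = -1.

-1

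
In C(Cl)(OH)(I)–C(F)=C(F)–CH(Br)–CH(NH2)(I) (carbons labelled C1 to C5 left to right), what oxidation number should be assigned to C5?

Count +1 for every bond to an atom more electronegative than carbon and −1 for every bond to one less electronegative; C–C bonds are 0.
C5 has one bond to C (0), one bond to N (+1), one bond to I (+1), one bond to H (-1).
Oxidation state = 0 + 1 + 1 − 1 = +1.

+1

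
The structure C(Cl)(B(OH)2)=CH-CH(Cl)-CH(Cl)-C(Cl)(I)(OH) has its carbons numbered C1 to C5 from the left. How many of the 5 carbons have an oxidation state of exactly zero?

Tallying each carbon's bonds:
C1: 2C, 1Cl, 1B → 0 + 1 − 1 = 0
C2: 3C, 1H → 0 − 1 = -1
C3: 2C, 1H, 1Cl → 0 − 1 + 1 = 0
C4: 2C, 1H, 1Cl → 0 − 1 + 1 = 0
C5: 1C, 1O, 1Cl, 1I → 0 + 1 + 1 + 1 = +3
3 carbons (C1, C3, C4) meet the condition.

3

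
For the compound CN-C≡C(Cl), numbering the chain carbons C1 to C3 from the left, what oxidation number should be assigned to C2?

Each bond to a more electronegative atom (O, N, halogen) counts +1, each bond to a less electronegative atom (H, metal, B, Si) counts −1, and each C–C bond counts 0.
C2 has one bond to C (0), a triple bond to C (3×0 = 0).
Oxidation state = 0 + 0 = 0.

0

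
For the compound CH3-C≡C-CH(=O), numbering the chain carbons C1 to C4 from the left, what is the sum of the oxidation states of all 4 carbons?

Tallying each carbon's bonds:
C1: 1C, 3H → 0 − 3 = -3
C2: 4C → 0 = 0
C3: 4C → 0 = 0
C4: 1C, 1H, 2O → 0 − 1 + 2 = +1
Sum = -3 + 0 + 0 + 1 = -2.

-2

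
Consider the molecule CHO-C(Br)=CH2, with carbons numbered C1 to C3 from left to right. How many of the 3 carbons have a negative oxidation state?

Bonds to more-electronegative neighbours contribute +1 each, bonds to H or metals contribute −1 each, and C–C bonds contribute 0. Tallying each carbon:
C1: 1C, 1H, 2O → 0 − 1 + 2 = +1
C2: 3C, 1Br → 0 + 1 = +1
C3: 2C, 2H → 0 − 2 = -2
1 carbon (C3) meets the condition.

1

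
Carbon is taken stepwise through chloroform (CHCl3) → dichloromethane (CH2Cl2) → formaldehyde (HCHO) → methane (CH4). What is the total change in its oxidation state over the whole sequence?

Carbon oxidation states along the series — chloroform: +2, dichloromethane: 0, formaldehyde: 0, methane: -4.
Net change = -4 − (+2) = -6.

-6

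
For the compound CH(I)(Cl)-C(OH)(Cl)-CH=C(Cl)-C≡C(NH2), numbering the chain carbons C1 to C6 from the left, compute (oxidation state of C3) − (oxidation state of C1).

C3: 3C, 1H → 0 − 1 = -1
C1: 1C, 1H, 1Cl, 1I → 0 − 1 + 1 + 1 = +1
Difference: -1 − (+1) = -2.

-2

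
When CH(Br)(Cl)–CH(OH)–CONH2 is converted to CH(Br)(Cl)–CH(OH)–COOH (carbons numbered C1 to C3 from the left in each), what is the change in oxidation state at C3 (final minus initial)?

0

Before: C3 has 1 bond to C, 2 bonds to O, 1 bond to N → oxidation state +3.
After: C3 has 1 bond to C, 3 bonds to O → oxidation state +3.
Δ = +3 − (+3) = 0, so no net redox change at C3.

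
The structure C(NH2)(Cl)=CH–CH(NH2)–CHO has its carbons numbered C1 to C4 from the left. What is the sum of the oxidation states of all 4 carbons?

Each bond to a more electronegative atom (O, N, halogen) counts +1, each bond to a less electronegative atom (H, metal, B, Si) counts −1, and each C–C bond counts 0. Tallying each carbon:
C1: 2C, 1N, 1Cl → 0 + 1 + 1 = +2
C2: 3C, 1H → 0 − 1 = -1
C3: 2C, 1H, 1N → 0 − 1 + 1 = 0
C4: 1C, 1H, 2O → 0 − 1 + 2 = +1
Sum = +2 − 1 + 0 + 1 = +2.

+2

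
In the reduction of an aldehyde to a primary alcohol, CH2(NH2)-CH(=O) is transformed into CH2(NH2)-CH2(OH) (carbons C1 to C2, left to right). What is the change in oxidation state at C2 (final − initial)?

Before: C2 has 1 bond to C, 1 bond to H, 2 bonds to O → oxidation state +1.
After: C2 has 1 bond to C, 2 bonds to H, 1 bond to O → oxidation state -1.
Δ = -1 − (+1) = -2, so this is a reduction at C2.

-2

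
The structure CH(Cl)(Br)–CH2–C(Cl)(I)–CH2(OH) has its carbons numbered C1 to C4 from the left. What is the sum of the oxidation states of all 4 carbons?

Tallying each carbon's bonds:
C1: 1C, 1H, 1Cl, 1Br → 0 − 1 + 1 + 1 = +1
C2: 2C, 2H → 0 − 2 = -2
C3: 2C, 1Cl, 1I → 0 + 1 + 1 = +2
C4: 1C, 2H, 1O → 0 − 2 + 1 = -1
Sum = +1 − 2 + 2 − 1 = 0.

0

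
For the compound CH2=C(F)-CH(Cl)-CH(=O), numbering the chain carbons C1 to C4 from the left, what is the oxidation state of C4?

C4 has one bond to C (0), a double bond to O (2×+1 = +2), one bond to H (-1).
Oxidation state = 0 + 2 − 1 = +1.

+1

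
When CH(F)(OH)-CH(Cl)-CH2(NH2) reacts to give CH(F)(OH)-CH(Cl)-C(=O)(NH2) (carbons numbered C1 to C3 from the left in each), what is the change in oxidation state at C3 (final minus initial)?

Before: C3 has 1 bond to C, 2 bonds to H, 1 bond to N → oxidation state -1.
After: C3 has 1 bond to C, 2 bonds to O, 1 bond to N → oxidation state +3.
Δ = +3 − (-1) = +4, so this is an oxidation at C3.

+4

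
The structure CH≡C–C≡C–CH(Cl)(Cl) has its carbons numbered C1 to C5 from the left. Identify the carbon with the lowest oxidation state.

Tallying each carbon's bonds:
C1: 3C, 1H → 0 − 1 = -1
C2: 4C → 0 = 0
C3: 4C → 0 = 0
C4: 4C → 0 = 0
C5: 1C, 1H, 2Cl → 0 − 1 + 2 = +1
The most reduced carbon is C1 at -1.

C1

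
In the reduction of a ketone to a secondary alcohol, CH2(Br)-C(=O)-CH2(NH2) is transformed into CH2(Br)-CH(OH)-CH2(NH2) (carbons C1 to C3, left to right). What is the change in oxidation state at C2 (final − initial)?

Before: C2 has 2 bonds to C, 2 bonds to O → oxidation state +2.
After: C2 has 2 bonds to C, 1 bond to H, 1 bond to O → oxidation state 0.
Δ = 0 − (+2) = -2, so this is a reduction at C2.

-2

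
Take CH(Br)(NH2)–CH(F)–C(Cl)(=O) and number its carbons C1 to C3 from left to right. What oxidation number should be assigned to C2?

C2 has one bond to C (0), one bond to C (0), one bond to F (+1), one bond to H (-1).
Oxidation state = 0 + 0 + 1 − 1 = 0.

0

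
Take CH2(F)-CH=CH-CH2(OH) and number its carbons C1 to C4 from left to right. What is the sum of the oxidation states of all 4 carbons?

Tallying each carbon's bonds:
C1: 1C, 2H, 1F → 0 − 2 + 1 = -1
C2: 3C, 1H → 0 − 1 = -1
C3: 3C, 1H → 0 − 1 = -1
C4: 1C, 2H, 1O → 0 − 2 + 1 = -1
Sum = -1 − 1 − 1 − 1 = -4.

-4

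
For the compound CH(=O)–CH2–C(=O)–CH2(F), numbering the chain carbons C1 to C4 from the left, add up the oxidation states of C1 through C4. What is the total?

Tallying each carbon's bonds:
C1: 1C, 1H, 2O → 0 − 1 + 2 = +1
C2: 2C, 2H → 0 − 2 = -2
C3: 2C, 2O → 0 + 2 = +2
C4: 1C, 2H, 1F → 0 − 2 + 1 = -1
Sum = +1 − 2 + 2 − 1 = 0.

0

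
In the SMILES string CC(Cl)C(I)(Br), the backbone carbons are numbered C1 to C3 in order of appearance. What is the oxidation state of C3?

+1

Each bond to a more electronegative atom (O, N, halogen) counts +1, each bond to a less electronegative atom (H, metal, B, Si) counts −1, and each C–C bond counts 0.
C3 has one bond to C (0), one bond to H (-1), one bond to I (+1), one bond to Br (+1).
Oxidation state = 0 − 1 + 1 + 1 = +1.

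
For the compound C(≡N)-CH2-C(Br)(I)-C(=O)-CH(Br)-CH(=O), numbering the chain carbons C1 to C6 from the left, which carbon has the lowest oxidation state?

Tallying each carbon's bonds:
C1: 1C, 3N → 0 + 3 = +3
C2: 2C, 2H → 0 − 2 = -2
C3: 2C, 1Br, 1I → 0 + 1 + 1 = +2
C4: 2C, 2O → 0 + 2 = +2
C5: 2C, 1H, 1Br → 0 − 1 + 1 = 0
C6: 1C, 1H, 2O → 0 − 1 + 2 = +1
The most reduced carbon is C2 at -2.

C2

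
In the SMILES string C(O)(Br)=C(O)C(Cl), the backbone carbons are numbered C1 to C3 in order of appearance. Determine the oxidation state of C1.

+2

Bonds to more-electronegative neighbours contribute +1 each, bonds to H or metals contribute −1 each, and C–C bonds contribute 0.
C1 has a double bond to C (2×0 = 0), one bond to O (+1), one bond to Br (+1).
Oxidation state = 0 + 1 + 1 = +2.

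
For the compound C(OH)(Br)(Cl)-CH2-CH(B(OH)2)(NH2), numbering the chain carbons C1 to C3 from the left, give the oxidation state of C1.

C1 has one bond to C (0), one bond to O (+1), one bond to Br (+1), one bond to Cl (+1).
Oxidation state = 0 + 1 + 1 + 1 = +3.

+3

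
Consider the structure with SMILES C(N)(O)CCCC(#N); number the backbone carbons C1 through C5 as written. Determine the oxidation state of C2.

-2

C2 has one bond to C (0), one bond to C (0), one bond to H (-1), one bond to H (-1).
Oxidation state = 0 + 0 − 1 − 1 = -2.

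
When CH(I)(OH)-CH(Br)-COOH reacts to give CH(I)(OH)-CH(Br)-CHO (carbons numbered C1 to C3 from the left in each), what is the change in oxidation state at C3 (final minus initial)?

-2

Before: C3 has 1 bond to C, 3 bonds to O → oxidation state +3.
After: C3 has 1 bond to C, 1 bond to H, 2 bonds to O → oxidation state +1.
Δ = +1 − (+3) = -2, so this is a reduction at C3.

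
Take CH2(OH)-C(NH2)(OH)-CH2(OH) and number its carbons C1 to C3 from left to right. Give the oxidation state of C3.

-1

C3 has one bond to C (0), one bond to O (+1), one bond to H (-1), one bond to H (-1).
Oxidation state = 0 + 1 − 1 − 1 = -1.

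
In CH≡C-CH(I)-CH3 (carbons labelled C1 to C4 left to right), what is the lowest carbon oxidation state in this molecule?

-3

Tallying each carbon's bonds:
C1: 3C, 1H → 0 − 1 = -1
C2: 4C → 0 = 0
C3: 2C, 1H, 1I → 0 − 1 + 1 = 0
C4: 1C, 3H → 0 − 3 = -3
The lowest value is -3.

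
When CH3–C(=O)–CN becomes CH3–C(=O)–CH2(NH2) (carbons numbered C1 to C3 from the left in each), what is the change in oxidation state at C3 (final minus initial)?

-4

Before: C3 has 1 bond to C, 3 bonds to N → oxidation state +3.
After: C3 has 1 bond to C, 2 bonds to H, 1 bond to N → oxidation state -1.
Δ = -1 − (+3) = -4, so this is a reduction at C3.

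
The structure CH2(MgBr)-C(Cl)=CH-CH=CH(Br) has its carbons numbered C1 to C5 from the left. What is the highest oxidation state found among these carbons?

+1

Tallying each carbon's bonds:
C1: 1C, 2H, 1Mg → 0 − 2 − 1 = -3
C2: 3C, 1Cl → 0 + 1 = +1
C3: 3C, 1H → 0 − 1 = -1
C4: 3C, 1H → 0 − 1 = -1
C5: 2C, 1H, 1Br → 0 − 1 + 1 = 0
The highest value is +1.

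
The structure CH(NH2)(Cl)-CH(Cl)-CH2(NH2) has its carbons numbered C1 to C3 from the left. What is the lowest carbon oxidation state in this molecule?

Tallying each carbon's bonds:
C1: 1C, 1H, 1N, 1Cl → 0 − 1 + 1 + 1 = +1
C2: 2C, 1H, 1Cl → 0 − 1 + 1 = 0
C3: 1C, 2H, 1N → 0 − 2 + 1 = -1
The lowest value is -1.

-1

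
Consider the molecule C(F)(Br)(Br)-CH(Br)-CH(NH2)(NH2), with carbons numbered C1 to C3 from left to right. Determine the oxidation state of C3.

+1

Assign +1 per bond to O/N/halogen, −1 per bond to H or an electropositive element, and 0 per bond to carbon.
C3 has one bond to C (0), one bond to N (+1), one bond to H (-1), one bond to N (+1).
Oxidation state = 0 + 1 − 1 + 1 = +1.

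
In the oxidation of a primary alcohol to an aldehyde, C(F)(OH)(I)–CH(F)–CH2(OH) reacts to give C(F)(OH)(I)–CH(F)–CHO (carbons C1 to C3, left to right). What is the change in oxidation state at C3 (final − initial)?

+2

Before: C3 has 1 bond to C, 2 bonds to H, 1 bond to O → oxidation state -1.
After: C3 has 1 bond to C, 1 bond to H, 2 bonds to O → oxidation state +1.
Δ = +1 − (-1) = +2, so this is an oxidation at C3.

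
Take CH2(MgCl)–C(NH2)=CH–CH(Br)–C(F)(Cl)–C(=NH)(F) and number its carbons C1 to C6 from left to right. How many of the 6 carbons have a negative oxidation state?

Tallying each carbon's bonds:
C1: 1C, 2H, 1Mg → 0 − 2 − 1 = -3
C2: 3C, 1N → 0 + 1 = +1
C3: 3C, 1H → 0 − 1 = -1
C4: 2C, 1H, 1Br → 0 − 1 + 1 = 0
C5: 2C, 1F, 1Cl → 0 + 1 + 1 = +2
C6: 1C, 2N, 1F → 0 + 2 + 1 = +3
2 carbons (C1, C3) meet the condition.

2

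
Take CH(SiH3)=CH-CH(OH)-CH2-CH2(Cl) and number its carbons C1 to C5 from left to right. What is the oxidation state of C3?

C3 has one bond to C (0), one bond to C (0), one bond to O (+1), one bond to H (-1).
Oxidation state = 0 + 0 + 1 − 1 = 0.

0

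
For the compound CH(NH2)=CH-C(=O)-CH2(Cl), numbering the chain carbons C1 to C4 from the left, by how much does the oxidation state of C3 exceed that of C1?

+2

C3: 2C, 2O → 0 + 2 = +2
C1: 2C, 1H, 1N → 0 − 1 + 1 = 0
Difference: +2 − (0) = +2.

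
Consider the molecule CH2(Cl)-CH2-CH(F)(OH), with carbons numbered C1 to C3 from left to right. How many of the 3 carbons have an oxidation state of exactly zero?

Tallying each carbon's bonds:
C1: 1C, 2H, 1Cl → 0 − 2 + 1 = -1
C2: 2C, 2H → 0 − 2 = -2
C3: 1C, 1H, 1O, 1F → 0 − 1 + 1 + 1 = +1
0 carbons meet the condition.

0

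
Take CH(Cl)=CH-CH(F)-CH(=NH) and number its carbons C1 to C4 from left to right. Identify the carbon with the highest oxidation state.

C4

Tallying each carbon's bonds:
C1: 2C, 1H, 1Cl → 0 − 1 + 1 = 0
C2: 3C, 1H → 0 − 1 = -1
C3: 2C, 1H, 1F → 0 − 1 + 1 = 0
C4: 1C, 1H, 2N → 0 − 1 + 2 = +1
The most oxidised carbon is C4 at +1.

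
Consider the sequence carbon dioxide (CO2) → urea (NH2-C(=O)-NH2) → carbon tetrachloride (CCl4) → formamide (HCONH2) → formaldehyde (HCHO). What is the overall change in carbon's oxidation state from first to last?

-4

Carbon oxidation states along the series — carbon dioxide: +4, urea: +4, carbon tetrachloride: +4, formamide: +2, formaldehyde: 0.
Net change = 0 − (+4) = -4.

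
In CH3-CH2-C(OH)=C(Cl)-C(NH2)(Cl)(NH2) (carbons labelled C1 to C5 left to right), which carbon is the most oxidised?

C5

Tallying each carbon's bonds:
C1: 1C, 3H → 0 − 3 = -3
C2: 2C, 2H → 0 − 2 = -2
C3: 3C, 1O → 0 + 1 = +1
C4: 3C, 1Cl → 0 + 1 = +1
C5: 1C, 2N, 1Cl → 0 + 2 + 1 = +3
The most oxidised carbon is C5 at +3.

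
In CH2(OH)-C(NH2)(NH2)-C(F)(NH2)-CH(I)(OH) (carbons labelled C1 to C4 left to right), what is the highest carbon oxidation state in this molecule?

Count +1 for every bond to an atom more electronegative than carbon and −1 for every bond to one less electronegative; C–C bonds are 0. Tallying each carbon:
C1: 1C, 2H, 1O → 0 − 2 + 1 = -1
C2: 2C, 2N → 0 + 2 = +2
C3: 2C, 1N, 1F → 0 + 1 + 1 = +2
C4: 1C, 1H, 1O, 1I → 0 − 1 + 1 + 1 = +1
The highest value is +2.

+2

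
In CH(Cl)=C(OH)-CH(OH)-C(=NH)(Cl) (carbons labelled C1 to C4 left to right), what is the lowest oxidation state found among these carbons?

Assign +1 per bond to O/N/halogen, −1 per bond to H or an electropositive element, and 0 per bond to carbon. Tallying each carbon:
C1: 2C, 1H, 1Cl → 0 − 1 + 1 = 0
C2: 3C, 1O → 0 + 1 = +1
C3: 2C, 1H, 1O → 0 − 1 + 1 = 0
C4: 1C, 2N, 1Cl → 0 + 2 + 1 = +3
The lowest value is 0.

0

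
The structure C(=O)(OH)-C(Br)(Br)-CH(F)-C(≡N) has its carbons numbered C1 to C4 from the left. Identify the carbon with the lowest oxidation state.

Each bond to a more electronegative atom (O, N, halogen) counts +1, each bond to a less electronegative atom (H, metal, B, Si) counts −1, and each C–C bond counts 0. Tallying each carbon:
C1: 1C, 3O → 0 + 3 = +3
C2: 2C, 2Br → 0 + 2 = +2
C3: 2C, 1H, 1F → 0 − 1 + 1 = 0
C4: 1C, 3N → 0 + 3 = +3
The most reduced carbon is C3 at 0.

C3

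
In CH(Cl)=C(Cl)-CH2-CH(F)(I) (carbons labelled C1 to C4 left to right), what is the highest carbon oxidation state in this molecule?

+1

Count +1 for every bond to an atom more electronegative than carbon and −1 for every bond to one less electronegative; C–C bonds are 0. Tallying each carbon:
C1: 2C, 1H, 1Cl → 0 − 1 + 1 = 0
C2: 3C, 1Cl → 0 + 1 = +1
C3: 2C, 2H → 0 − 2 = -2
C4: 1C, 1H, 1F, 1I → 0 − 1 + 1 + 1 = +1
The highest value is +1.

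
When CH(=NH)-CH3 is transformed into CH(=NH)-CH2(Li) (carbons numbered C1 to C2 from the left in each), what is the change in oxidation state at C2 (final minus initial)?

0

Before: C2 has 1 bond to C, 3 bonds to H → oxidation state -3.
After: C2 has 1 bond to C, 2 bonds to H, 1 bond to Li → oxidation state -3.
Δ = -3 − (-3) = 0, so no net redox change at C2.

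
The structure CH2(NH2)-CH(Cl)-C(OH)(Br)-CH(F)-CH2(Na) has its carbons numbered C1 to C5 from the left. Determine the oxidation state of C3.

Bonds to more-electronegative neighbours contribute +1 each, bonds to H or metals contribute −1 each, and C–C bonds contribute 0.
C3 has one bond to C (0), one bond to C (0), one bond to O (+1), one bond to Br (+1).
Oxidation state = 0 + 0 + 1 + 1 = +2.

+2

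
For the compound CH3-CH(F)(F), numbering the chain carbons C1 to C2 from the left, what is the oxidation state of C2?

Bonds to more-electronegative neighbours contribute +1 each, bonds to H or metals contribute −1 each, and C–C bonds contribute 0.
C2 has one bond to C (0), one bond to H (-1), one bond to F (+1), one bond to F (+1).
Oxidation state = 0 − 1 + 1 + 1 = +1.

+1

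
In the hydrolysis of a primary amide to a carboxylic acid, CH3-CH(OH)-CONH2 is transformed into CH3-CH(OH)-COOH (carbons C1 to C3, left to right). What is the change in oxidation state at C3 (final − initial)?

0

Before: C3 has 1 bond to C, 2 bonds to O, 1 bond to N → oxidation state +3.
After: C3 has 1 bond to C, 3 bonds to O → oxidation state +3.
Δ = +3 − (+3) = 0, so no net redox change at C3.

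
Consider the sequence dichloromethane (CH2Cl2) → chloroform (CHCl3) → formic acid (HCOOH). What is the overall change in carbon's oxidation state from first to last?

+2

Carbon oxidation states along the series — dichloromethane: 0, chloroform: +2, formic acid: +2.
Net change = +2 − (0) = +2.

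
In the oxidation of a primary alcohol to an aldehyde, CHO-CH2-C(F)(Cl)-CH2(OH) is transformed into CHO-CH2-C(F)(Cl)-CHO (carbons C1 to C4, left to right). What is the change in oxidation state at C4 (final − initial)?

Before: C4 has 1 bond to C, 2 bonds to H, 1 bond to O → oxidation state -1.
After: C4 has 1 bond to C, 1 bond to H, 2 bonds to O → oxidation state +1.
Δ = +1 − (-1) = +2, so this is an oxidation at C4.

+2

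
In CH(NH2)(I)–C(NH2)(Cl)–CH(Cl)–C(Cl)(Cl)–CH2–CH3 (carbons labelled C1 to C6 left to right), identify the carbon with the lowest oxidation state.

Tallying each carbon's bonds:
C1: 1C, 1H, 1N, 1I → 0 − 1 + 1 + 1 = +1
C2: 2C, 1N, 1Cl → 0 + 1 + 1 = +2
C3: 2C, 1H, 1Cl → 0 − 1 + 1 = 0
C4: 2C, 2Cl → 0 + 2 = +2
C5: 2C, 2H → 0 − 2 = -2
C6: 1C, 3H → 0 − 3 = -3
The most reduced carbon is C6 at -3.

C6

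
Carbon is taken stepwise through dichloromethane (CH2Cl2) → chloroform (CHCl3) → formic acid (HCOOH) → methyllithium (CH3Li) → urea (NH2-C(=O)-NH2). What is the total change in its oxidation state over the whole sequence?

+4

Carbon oxidation states along the series — dichloromethane: 0, chloroform: +2, formic acid: +2, methyllithium: -4, urea: +4.
Net change = +4 − (0) = +4.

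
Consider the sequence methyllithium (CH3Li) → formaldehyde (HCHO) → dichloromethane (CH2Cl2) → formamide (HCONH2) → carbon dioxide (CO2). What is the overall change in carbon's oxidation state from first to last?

+8

Carbon oxidation states along the series — methyllithium: -4, formaldehyde: 0, dichloromethane: 0, formamide: +2, carbon dioxide: +4.
Net change = +4 − (-4) = +8.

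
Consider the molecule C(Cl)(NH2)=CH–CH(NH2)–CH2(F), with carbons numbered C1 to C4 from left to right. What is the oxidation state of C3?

0

C3 has one bond to C (0), one bond to C (0), one bond to N (+1), one bond to H (-1).
Oxidation state = 0 + 0 + 1 − 1 = 0.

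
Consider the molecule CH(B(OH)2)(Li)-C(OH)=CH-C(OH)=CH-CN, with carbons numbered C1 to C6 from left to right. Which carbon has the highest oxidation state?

C6

Tallying each carbon's bonds:
C1: 1C, 1H, 1Li, 1B → 0 − 1 − 1 − 1 = -3
C2: 3C, 1O → 0 + 1 = +1
C3: 3C, 1H → 0 − 1 = -1
C4: 3C, 1O → 0 + 1 = +1
C5: 3C, 1H → 0 − 1 = -1
C6: 1C, 3N → 0 + 3 = +3
The most oxidised carbon is C6 at +3.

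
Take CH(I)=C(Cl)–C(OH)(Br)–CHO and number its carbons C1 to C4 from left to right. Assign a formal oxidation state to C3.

+2

C3 has one bond to C (0), one bond to C (0), one bond to O (+1), one bond to Br (+1).
Oxidation state = 0 + 0 + 1 + 1 = +2.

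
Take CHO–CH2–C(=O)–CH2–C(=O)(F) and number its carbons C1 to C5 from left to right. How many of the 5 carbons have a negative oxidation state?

2

Tallying each carbon's bonds:
C1: 1C, 1H, 2O → 0 − 1 + 2 = +1
C2: 2C, 2H → 0 − 2 = -2
C3: 2C, 2O → 0 + 2 = +2
C4: 2C, 2H → 0 − 2 = -2
C5: 1C, 2O, 1F → 0 + 2 + 1 = +3
2 carbons (C2, C4) meet the condition.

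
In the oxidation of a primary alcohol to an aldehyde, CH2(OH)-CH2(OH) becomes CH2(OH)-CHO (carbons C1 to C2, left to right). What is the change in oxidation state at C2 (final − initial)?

+2

Before: C2 has 1 bond to C, 2 bonds to H, 1 bond to O → oxidation state -1.
After: C2 has 1 bond to C, 1 bond to H, 2 bonds to O → oxidation state +1.
Δ = +1 − (-1) = +2, so this is an oxidation at C2.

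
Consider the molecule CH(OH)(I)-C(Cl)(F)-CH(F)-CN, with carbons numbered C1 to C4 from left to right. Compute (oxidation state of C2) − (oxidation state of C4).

C2: 2C, 1F, 1Cl → 0 + 1 + 1 = +2
C4: 1C, 3N → 0 + 3 = +3
Difference: +2 − (+3) = -1.

-1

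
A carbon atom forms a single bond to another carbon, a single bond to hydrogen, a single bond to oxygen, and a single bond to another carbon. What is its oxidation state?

0

The carbon has one bond to C (0), one bond to C (0), one bond to H (-1), one bond to O (+1).
Oxidation state = 0 + 0 − 1 + 1 = 0.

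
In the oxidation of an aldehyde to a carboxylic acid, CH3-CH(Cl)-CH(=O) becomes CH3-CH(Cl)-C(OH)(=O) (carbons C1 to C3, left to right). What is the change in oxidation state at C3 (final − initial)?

Before: C3 has 1 bond to C, 1 bond to H, 2 bonds to O → oxidation state +1.
After: C3 has 1 bond to C, 3 bonds to O → oxidation state +3.
Δ = +3 − (+1) = +2, so this is an oxidation at C3.

+2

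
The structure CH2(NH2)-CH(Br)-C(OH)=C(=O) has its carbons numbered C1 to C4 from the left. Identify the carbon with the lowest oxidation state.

Assign +1 per bond to O/N/halogen, −1 per bond to H or an electropositive element, and 0 per bond to carbon. Tallying each carbon:
C1: 1C, 2H, 1N → 0 − 2 + 1 = -1
C2: 2C, 1H, 1Br → 0 − 1 + 1 = 0
C3: 3C, 1O → 0 + 1 = +1
C4: 2C, 2O → 0 + 2 = +2
The most reduced carbon is C1 at -1.

C1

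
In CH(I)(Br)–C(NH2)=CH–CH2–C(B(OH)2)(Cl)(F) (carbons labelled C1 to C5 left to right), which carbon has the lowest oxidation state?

C4

Tallying each carbon's bonds:
C1: 1C, 1H, 1Br, 1I → 0 − 1 + 1 + 1 = +1
C2: 3C, 1N → 0 + 1 = +1
C3: 3C, 1H → 0 − 1 = -1
C4: 2C, 2H → 0 − 2 = -2
C5: 1C, 1F, 1Cl, 1B → 0 + 1 + 1 − 1 = +1
The most reduced carbon is C4 at -2.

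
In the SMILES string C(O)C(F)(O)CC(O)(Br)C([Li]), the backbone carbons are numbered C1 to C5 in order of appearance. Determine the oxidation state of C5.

C5 has one bond to C (0), one bond to H (-1), one bond to H (-1), one bond to Li (-1).
Oxidation state = 0 − 1 − 1 − 1 = -3.

-3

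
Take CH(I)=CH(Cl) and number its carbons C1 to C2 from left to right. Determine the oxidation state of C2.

0

Each bond to a more electronegative atom (O, N, halogen) counts +1, each bond to a less electronegative atom (H, metal, B, Si) counts −1, and each C–C bond counts 0.
C2 has a double bond to C (2×0 = 0), one bond to H (-1), one bond to Cl (+1).
Oxidation state = 0 − 1 + 1 = 0.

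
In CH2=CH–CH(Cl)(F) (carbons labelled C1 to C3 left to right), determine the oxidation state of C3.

C3 has one bond to C (0), one bond to Cl (+1), one bond to F (+1), one bond to H (-1).
Oxidation state = 0 + 1 + 1 − 1 = +1.

+1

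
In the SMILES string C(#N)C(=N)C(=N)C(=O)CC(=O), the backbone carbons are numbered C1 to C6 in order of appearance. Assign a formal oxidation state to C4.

C4 has one bond to C (0), one bond to C (0), a double bond to O (2×+1 = +2).
Oxidation state = 0 + 0 + 2 = +2.

+2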